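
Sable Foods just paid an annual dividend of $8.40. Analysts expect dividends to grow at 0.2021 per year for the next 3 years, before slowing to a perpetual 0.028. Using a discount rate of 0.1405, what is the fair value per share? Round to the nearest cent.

Two-stage DDM. Project D₁…D_3 at 0.2021, terminal growth 0.028, discount at r = 0.1405.
D_1 = 10.0976
D_2 = 12.1384
D_3 = 14.5915
Terminal value at t=3: TV = D_4/(r−g) = 15.0001/(0.1405−0.028) = 133.3342
P₀ = 10.0976/(1+0.1405)^1 + 12.1384/(1+0.1405)^2 + 14.5915/(1+0.1405)^3 + 133.3342/(1+0.1405)^3 = 117.9000

$117.90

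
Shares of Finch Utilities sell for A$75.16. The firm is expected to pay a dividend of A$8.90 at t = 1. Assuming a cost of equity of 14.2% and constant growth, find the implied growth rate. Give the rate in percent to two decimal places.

2.36%

From P₀ = D₁/(r − g), the implied growth is g = r − D₁/P₀.
g = 0.142 − 8.90/75.16 = 0.142 − 0.11841 = 0.02359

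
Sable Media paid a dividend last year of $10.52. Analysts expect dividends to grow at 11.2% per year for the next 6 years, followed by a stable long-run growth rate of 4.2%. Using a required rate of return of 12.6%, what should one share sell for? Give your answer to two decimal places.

Two-stage DDM. Project D₁…D_6 at 0.112, terminal growth 0.042, discount at r = 0.126.
D_1 = 11.6982
D_2 = 13.0084
D_3 = 14.4654
D_4 = 16.0855
D_5 = 17.8871
D_6 = 19.8904
Terminal value at t=6: TV = D_7/(r−g) = 20.7258/(0.126−0.042) = 246.7362
P₀ = 11.6982/(1+0.126)^1 + 13.0084/(1+0.126)^2 + 14.4654/(1+0.126)^3 + 16.0855/(1+0.126)^4 + 17.8871/(1+0.126)^5 + 19.8904/(1+0.126)^6 + 246.7362/(1+0.126)^6 = 181.4900

$181.49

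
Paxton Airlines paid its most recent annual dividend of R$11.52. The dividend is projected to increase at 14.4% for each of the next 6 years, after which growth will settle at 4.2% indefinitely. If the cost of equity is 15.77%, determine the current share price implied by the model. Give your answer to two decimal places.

R$162.91

Two-stage DDM. Project D₁…D_6 at 0.144, terminal growth 0.042, discount at r = 0.1577.
D_1 = 13.1789
D_2 = 15.0766
D_3 = 17.2477
D_4 = 19.7313
D_5 = 22.5727
D_6 = 25.8231
Terminal value at t=6: TV = D_7/(r−g) = 26.9077/(0.1577−0.042) = 232.5643
P₀ = 13.1789/(1+0.1577)^1 + 15.0766/(1+0.1577)^2 + 17.2477/(1+0.1577)^3 + 19.7313/(1+0.1577)^4 + 22.5727/(1+0.1577)^5 + 25.8231/(1+0.1577)^6 + 232.5643/(1+0.1577)^6 = 162.9107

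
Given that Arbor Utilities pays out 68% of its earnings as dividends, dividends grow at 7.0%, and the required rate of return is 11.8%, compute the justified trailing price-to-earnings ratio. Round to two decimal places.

15.16

Justified trailing P/E = b(1+g)/(r−g) = 0.68×(1+0.07)/(0.118−0.07) = 15.1583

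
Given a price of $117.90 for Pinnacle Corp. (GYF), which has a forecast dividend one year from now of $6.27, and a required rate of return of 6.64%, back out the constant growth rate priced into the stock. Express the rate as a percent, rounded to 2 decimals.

From P₀ = D₁/(r − g), the implied growth is g = r − D₁/P₀.
g = 0.0664 − 6.27/117.90 = 0.0664 − 0.05318 = 0.01322

1.32%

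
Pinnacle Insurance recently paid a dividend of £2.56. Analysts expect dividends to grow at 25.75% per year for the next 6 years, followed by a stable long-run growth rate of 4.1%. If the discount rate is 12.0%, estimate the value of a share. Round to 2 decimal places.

£91.07

Two-stage DDM. Project D₁…D_6 at 0.2575, terminal growth 0.041, discount at r = 0.12.
D_1 = 3.2192
D_2 = 4.0481
D_3 = 5.0905
D_4 = 6.4014
D_5 = 8.0497
D_6 = 10.1225
Terminal value at t=6: TV = D_7/(r−g) = 10.5375/(0.12−0.041) = 133.3864
P₀ = 3.2192/(1+0.12)^1 + 4.0481/(1+0.12)^2 + 5.0905/(1+0.12)^3 + 6.4014/(1+0.12)^4 + 8.0497/(1+0.12)^5 + 10.1225/(1+0.12)^6 + 133.3864/(1+0.12)^6 = 91.0667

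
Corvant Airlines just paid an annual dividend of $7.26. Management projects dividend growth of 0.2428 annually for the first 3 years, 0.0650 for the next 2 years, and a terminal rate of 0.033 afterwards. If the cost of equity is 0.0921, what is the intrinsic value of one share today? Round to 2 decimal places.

Three-stage DDM. Project D₁…D_5; terminal Gordon value at t=5 with g = 0.033; discount at r = 0.0921.
D_1 = 9.0227
D_2 = 11.2134
D_3 = 13.9361
D_4 = 14.8419
D_5 = 15.8066
TV_5 = 16.3283/(0.0921−0.033) = 276.2819
P₀ = Σ Dₜ/(1+r)ᵗ + TV_5/(1+r)^5 = 226.8160

$226.82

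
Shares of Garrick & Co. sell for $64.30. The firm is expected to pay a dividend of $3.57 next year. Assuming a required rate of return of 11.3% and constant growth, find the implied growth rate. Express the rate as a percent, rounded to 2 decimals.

5.75%

From P₀ = D₁/(r − g), the implied growth is g = r − D₁/P₀.
g = 0.113 − 3.57/64.30 = 0.113 − 0.05552 = 0.05748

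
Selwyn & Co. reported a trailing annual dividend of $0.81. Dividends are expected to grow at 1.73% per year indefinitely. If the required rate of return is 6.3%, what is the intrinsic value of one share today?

$18.03

Gordon growth model: P₀ = D₁/(r − g). D₁ = 0.81 × (1 + 0.0173) = 0.8240.
P₀ = 0.8240 / (0.063 − 0.0173) = 0.8240 / 0.0457 = 18.0309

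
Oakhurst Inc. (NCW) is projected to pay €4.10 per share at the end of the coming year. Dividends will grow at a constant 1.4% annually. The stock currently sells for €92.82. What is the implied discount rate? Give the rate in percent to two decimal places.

Rearranging the constant-growth DDM: r = D₁/P₀ + g.
r = 4.1000 / 92.82 + 0.014 = 0.04417 + 0.014 = 0.05817

5.82%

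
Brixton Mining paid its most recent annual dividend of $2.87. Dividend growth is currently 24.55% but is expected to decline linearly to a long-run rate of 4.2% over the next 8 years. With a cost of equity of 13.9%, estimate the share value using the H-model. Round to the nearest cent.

H-model: P₀ = D₀[(1+g_L) + H(g_S−g_L)]/(r−g_L), with H = 8/2 = 4.
P₀ = 2.87 × [(1+0.042) + 4×(0.2455−0.042)] / (0.139−0.042)
   = 2.87 × 1.8560 / 0.097 = 54.9146

$54.91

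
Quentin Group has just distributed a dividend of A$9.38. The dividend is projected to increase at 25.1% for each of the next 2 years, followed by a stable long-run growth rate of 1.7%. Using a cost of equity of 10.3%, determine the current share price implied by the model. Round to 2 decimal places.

A$165.39

Two-stage DDM. Project D₁…D_2 at 0.251, terminal growth 0.017, discount at r = 0.103.
D_1 = 11.7344
D_2 = 14.6797
Terminal value at t=2: TV = D_3/(r−g) = 14.9293/(0.103−0.017) = 173.5961
P₀ = 11.7344/(1+0.103)^1 + 14.6797/(1+0.103)^2 + 173.5961/(1+0.103)^2 = 165.3932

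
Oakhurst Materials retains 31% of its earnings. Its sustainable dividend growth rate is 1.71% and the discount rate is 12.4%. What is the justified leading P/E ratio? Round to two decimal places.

Payout ratio b = 1 − 0.31 = 0.69.
Justified leading P/E = b/(r−g) = 0.69/(0.124−0.0171) = 6.4546

6.45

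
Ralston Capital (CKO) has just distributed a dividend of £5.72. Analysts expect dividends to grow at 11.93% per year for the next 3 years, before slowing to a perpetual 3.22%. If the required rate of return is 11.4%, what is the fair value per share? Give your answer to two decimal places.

£90.54

Two-stage DDM. Project D₁…D_3 at 0.1193, terminal growth 0.0322, discount at r = 0.114.
D_1 = 6.4024
D_2 = 7.1662
D_3 = 8.0211
Terminal value at t=3: TV = D_4/(r−g) = 8.2794/(0.114−0.0322) = 101.2153
P₀ = 6.4024/(1+0.114)^1 + 7.1662/(1+0.114)^2 + 8.0211/(1+0.114)^3 + 101.2153/(1+0.114)^3 = 90.5372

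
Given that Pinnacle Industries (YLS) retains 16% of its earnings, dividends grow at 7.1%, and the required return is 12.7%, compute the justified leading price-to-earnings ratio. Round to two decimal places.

Payout ratio b = 1 − 0.16 = 0.84.
Justified leading P/E = b/(r−g) = 0.84/(0.127−0.071) = 15.0000

15.00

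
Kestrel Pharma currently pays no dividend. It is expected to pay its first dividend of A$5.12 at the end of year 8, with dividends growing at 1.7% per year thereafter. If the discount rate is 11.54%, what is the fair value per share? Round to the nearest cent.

A$24.22

Deferred-dividend DDM. At t=7 the remaining stream is a growing perpetuity with first payment D_8 = 5.12.
V_7 = D_8/(r−g) = 5.12/(0.1154−0.017) = 52.0325
P₀ = V_7/(1+r)^7 = 52.0325/(1+0.1154)^7 = 24.2248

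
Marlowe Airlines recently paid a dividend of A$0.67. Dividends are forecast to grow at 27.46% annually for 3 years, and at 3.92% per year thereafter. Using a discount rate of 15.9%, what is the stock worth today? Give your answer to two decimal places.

Two-stage DDM. Project D₁…D_3 at 0.2746, terminal growth 0.0392, discount at r = 0.159.
D_1 = 0.8540
D_2 = 1.0885
D_3 = 1.3874
Terminal value at t=3: TV = D_4/(r−g) = 1.4418/(0.159−0.0392) = 12.0348
P₀ = 0.8540/(1+0.159)^1 + 1.0885/(1+0.159)^2 + 1.3874/(1+0.159)^3 + 12.0348/(1+0.159)^3 = 10.1684

A$10.17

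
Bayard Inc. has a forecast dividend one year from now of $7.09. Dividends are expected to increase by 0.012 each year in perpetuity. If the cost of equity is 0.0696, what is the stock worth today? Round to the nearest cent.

$123.09

Gordon growth model: P₀ = D₁/(r − g), with D₁ = 7.09 given directly.
P₀ = 7.0900 / (0.0696 − 0.012) = 7.0900 / 0.0576 = 123.0903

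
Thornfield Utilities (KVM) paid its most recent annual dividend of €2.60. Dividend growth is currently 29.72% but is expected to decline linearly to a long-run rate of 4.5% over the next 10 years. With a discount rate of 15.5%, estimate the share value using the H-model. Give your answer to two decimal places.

€54.51

H-model: P₀ = D₀[(1+g_L) + H(g_S−g_L)]/(r−g_L), with H = 10/2 = 5.
P₀ = 2.60 × [(1+0.045) + 5×(0.2972−0.045)] / (0.155−0.045)
   = 2.60 × 2.3060 / 0.11 = 54.5055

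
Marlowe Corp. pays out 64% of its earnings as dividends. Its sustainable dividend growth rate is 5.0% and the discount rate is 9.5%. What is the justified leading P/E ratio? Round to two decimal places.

14.22

Justified leading P/E = b/(r−g) = 0.64/(0.095−0.05) = 14.2222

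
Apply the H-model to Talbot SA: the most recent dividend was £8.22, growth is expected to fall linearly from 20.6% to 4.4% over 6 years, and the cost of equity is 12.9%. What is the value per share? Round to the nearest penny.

H-model: P₀ = D₀[(1+g_L) + H(g_S−g_L)]/(r−g_L), with H = 6/2 = 3.
P₀ = 8.22 × [(1+0.044) + 3×(0.206−0.044)] / (0.129−0.044)
   = 8.22 × 1.5300 / 0.085 = 147.9600

£147.96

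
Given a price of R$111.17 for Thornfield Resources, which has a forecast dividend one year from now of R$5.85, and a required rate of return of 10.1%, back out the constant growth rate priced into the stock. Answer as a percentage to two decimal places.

From P₀ = D₁/(r − g), the implied growth is g = r − D₁/P₀.
g = 0.101 − 5.85/111.17 = 0.101 − 0.05262 = 0.04838

4.84%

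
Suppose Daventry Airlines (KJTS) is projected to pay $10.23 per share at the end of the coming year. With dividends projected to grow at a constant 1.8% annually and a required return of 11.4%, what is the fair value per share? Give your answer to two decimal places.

$106.56

Gordon growth model: P₀ = D₁/(r − g), with D₁ = 10.23 given directly.
P₀ = 10.2300 / (0.114 − 0.018) = 10.2300 / 0.096 = 106.5625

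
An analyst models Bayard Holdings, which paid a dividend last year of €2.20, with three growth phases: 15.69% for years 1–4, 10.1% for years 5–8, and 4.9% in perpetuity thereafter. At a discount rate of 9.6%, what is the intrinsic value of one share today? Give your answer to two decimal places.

Three-stage DDM. Project D₁…D_8; terminal Gordon value at t=8 with g = 0.049; discount at r = 0.096.
D_1 = 2.5452
D_2 = 2.9445
D_3 = 3.4065
D_4 = 3.9410
D_5 = 4.3390
D_6 = 4.7773
D_7 = 5.2598
D_8 = 5.7910
TV_8 = 6.0748/(0.096−0.049) = 129.2507
P₀ = Σ Dₜ/(1+r)ᵗ + TV_8/(1+r)^8 = 83.2220

€83.22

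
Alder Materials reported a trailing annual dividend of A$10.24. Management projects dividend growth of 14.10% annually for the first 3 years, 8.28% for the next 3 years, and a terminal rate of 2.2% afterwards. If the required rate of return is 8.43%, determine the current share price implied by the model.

A$264.67

Three-stage DDM. Project D₁…D_6; terminal Gordon value at t=6 with g = 0.022; discount at r = 0.0843.
D_1 = 11.6838
D_2 = 13.3313
D_3 = 15.2110
D_4 = 16.4704
D_5 = 17.8342
D_6 = 19.3109
TV_6 = 19.7357/(0.0843−0.022) = 316.7849
P₀ = Σ Dₜ/(1+r)ᵗ + TV_6/(1+r)^6 = 264.6680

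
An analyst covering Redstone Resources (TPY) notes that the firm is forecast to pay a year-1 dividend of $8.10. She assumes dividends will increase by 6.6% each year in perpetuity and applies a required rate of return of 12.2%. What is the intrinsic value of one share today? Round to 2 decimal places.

Gordon growth model: P₀ = D₁/(r − g), with D₁ = 8.10 given directly.
P₀ = 8.1000 / (0.122 − 0.066) = 8.1000 / 0.056 = 144.6429

$144.64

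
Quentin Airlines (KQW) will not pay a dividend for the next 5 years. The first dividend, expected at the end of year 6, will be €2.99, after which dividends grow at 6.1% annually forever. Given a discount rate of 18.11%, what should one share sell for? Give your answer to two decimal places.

€10.83

Deferred-dividend DDM. At t=5 the remaining stream is a growing perpetuity with first payment D_6 = 2.99.
V_5 = D_6/(r−g) = 2.99/(0.1811−0.061) = 24.8959
P₀ = V_5/(1+r)^5 = 24.8959/(1+0.1811)^5 = 10.8317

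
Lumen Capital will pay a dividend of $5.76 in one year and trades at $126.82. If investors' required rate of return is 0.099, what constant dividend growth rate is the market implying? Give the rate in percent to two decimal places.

From P₀ = D₁/(r − g), the implied growth is g = r − D₁/P₀.
g = 0.099 − 5.76/126.82 = 0.099 − 0.04542 = 0.05358

5.36%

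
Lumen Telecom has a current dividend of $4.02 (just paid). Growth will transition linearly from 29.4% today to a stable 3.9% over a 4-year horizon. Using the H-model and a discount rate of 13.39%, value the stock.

H-model: P₀ = D₀[(1+g_L) + H(g_S−g_L)]/(r−g_L), with H = 4/2 = 2.
P₀ = 4.02 × [(1+0.039) + 2×(0.294−0.039)] / (0.1339−0.039)
   = 4.02 × 1.5490 / 0.0949 = 65.6162

$65.62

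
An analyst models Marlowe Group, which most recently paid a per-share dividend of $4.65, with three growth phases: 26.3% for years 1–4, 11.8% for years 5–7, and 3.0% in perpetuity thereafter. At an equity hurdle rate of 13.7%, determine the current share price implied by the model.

Three-stage DDM. Project D₁…D_7; terminal Gordon value at t=7 with g = 0.03; discount at r = 0.137.
D_1 = 5.8730
D_2 = 7.4175
D_3 = 9.3683
D_4 = 11.8322
D_5 = 13.2284
D_6 = 14.7894
D_7 = 16.5345
TV_7 = 17.0306/(0.137−0.03) = 159.1641
P₀ = Σ Dₜ/(1+r)ᵗ + TV_7/(1+r)^7 = 109.6861

$109.69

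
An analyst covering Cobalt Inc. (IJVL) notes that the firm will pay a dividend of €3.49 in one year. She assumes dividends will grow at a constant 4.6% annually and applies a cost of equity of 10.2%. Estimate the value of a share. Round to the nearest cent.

€62.32

Gordon growth model: P₀ = D₁/(r − g), with D₁ = 3.49 given directly.
P₀ = 3.4900 / (0.102 − 0.046) = 3.4900 / 0.056 = 62.3214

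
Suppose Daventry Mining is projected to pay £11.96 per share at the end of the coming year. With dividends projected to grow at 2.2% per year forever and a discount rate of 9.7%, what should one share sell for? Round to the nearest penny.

Gordon growth model: P₀ = D₁/(r − g), with D₁ = 11.96 given directly.
P₀ = 11.9600 / (0.097 − 0.022) = 11.9600 / 0.075 = 159.4667

£159.47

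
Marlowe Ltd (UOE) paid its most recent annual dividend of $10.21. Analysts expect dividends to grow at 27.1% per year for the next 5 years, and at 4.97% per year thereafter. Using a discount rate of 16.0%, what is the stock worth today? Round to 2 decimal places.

$221.16

Two-stage DDM. Project D₁…D_5 at 0.271, terminal growth 0.0497, discount at r = 0.16.
D_1 = 12.9769
D_2 = 16.4937
D_3 = 20.9634
D_4 = 26.6445
D_5 = 33.8652
Terminal value at t=5: TV = D_6/(r−g) = 35.5483/(0.16−0.0497) = 322.2873
P₀ = 12.9769/(1+0.16)^1 + 16.4937/(1+0.16)^2 + 20.9634/(1+0.16)^3 + 26.6445/(1+0.16)^4 + 33.8652/(1+0.16)^5 + 322.2873/(1+0.16)^5 = 221.1592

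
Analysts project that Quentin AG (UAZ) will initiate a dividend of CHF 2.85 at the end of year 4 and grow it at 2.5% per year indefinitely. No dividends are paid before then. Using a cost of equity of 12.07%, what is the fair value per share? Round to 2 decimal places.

CHF 21.16

Deferred-dividend DDM. At t=3 the remaining stream is a growing perpetuity with first payment D_4 = 2.85.
V_3 = D_4/(r−g) = 2.85/(0.1207−0.025) = 29.7806
P₀ = V_3/(1+r)^3 = 29.7806/(1+0.1207)^3 = 21.1575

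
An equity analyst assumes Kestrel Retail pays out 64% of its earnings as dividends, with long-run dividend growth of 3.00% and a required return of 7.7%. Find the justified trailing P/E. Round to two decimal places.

Justified trailing P/E = b(1+g)/(r−g) = 0.64×(1+0.03)/(0.077−0.03) = 14.0255

14.03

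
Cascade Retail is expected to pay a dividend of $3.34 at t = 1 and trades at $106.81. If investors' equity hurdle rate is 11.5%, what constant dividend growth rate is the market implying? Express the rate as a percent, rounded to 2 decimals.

From P₀ = D₁/(r − g), the implied growth is g = r − D₁/P₀.
g = 0.115 − 3.34/106.81 = 0.115 − 0.03127 = 0.08373

8.37%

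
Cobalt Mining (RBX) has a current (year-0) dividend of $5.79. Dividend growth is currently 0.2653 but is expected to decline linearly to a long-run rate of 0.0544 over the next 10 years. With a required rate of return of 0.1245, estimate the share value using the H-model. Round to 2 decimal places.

$174.19

H-model: P₀ = D₀[(1+g_L) + H(g_S−g_L)]/(r−g_L), with H = 10/2 = 5.
P₀ = 5.79 × [(1+0.0544) + 5×(0.2653−0.0544)] / (0.1245−0.0544)
   = 5.79 × 2.1089 / 0.0701 = 174.1873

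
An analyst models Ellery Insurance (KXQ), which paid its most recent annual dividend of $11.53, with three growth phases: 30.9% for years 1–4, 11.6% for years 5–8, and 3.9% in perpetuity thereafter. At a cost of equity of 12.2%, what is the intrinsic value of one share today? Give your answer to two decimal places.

$414.84

Three-stage DDM. Project D₁…D_8; terminal Gordon value at t=8 with g = 0.039; discount at r = 0.122.
D_1 = 15.0928
D_2 = 19.7564
D_3 = 25.8612
D_4 = 33.8523
D_5 = 37.7791
D_6 = 42.1615
D_7 = 47.0523
D_8 = 52.5103
TV_8 = 54.5582/(0.122−0.039) = 657.3280
P₀ = Σ Dₜ/(1+r)ᵗ + TV_8/(1+r)^8 = 414.8435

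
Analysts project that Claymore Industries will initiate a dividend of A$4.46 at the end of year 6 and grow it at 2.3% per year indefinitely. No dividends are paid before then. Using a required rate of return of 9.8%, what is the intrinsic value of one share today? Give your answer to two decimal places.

A$37.26

Deferred-dividend DDM. At t=5 the remaining stream is a growing perpetuity with first payment D_6 = 4.46.
V_5 = D_6/(r−g) = 4.46/(0.098−0.023) = 59.4667
P₀ = V_5/(1+r)^5 = 59.4667/(1+0.098)^5 = 37.2616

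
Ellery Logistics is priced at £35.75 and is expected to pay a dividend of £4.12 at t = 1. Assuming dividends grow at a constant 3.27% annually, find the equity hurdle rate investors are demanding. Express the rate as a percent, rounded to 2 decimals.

Rearranging the constant-growth DDM: r = D₁/P₀ + g.
r = 4.1200 / 35.75 + 0.0327 = 0.11524 + 0.0327 = 0.14794

14.79%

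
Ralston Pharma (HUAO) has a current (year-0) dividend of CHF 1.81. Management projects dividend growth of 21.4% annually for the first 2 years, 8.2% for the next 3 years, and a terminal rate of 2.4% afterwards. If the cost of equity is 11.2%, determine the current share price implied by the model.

Three-stage DDM. Project D₁…D_5; terminal Gordon value at t=5 with g = 0.024; discount at r = 0.112.
D_1 = 2.1973
D_2 = 2.6676
D_3 = 2.8863
D_4 = 3.1230
D_5 = 3.3791
TV_5 = 3.4602/(0.112−0.024) = 39.3201
P₀ = Σ Dₜ/(1+r)ᵗ + TV_5/(1+r)^5 = 33.3877

CHF 33.39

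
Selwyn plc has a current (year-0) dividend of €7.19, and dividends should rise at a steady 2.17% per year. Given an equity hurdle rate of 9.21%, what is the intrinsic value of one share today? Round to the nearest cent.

€104.35

Gordon growth model: P₀ = D₁/(r − g). D₁ = 7.19 × (1 + 0.0217) = 7.3460.
P₀ = 7.3460 / (0.0921 − 0.0217) = 7.3460 / 0.0704 = 104.3469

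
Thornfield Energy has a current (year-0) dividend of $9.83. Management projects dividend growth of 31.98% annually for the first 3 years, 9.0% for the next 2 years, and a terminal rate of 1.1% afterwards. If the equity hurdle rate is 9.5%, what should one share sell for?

$282.80

Three-stage DDM. Project D₁…D_5; terminal Gordon value at t=5 with g = 0.011; discount at r = 0.095.
D_1 = 12.9736
D_2 = 17.1226
D_3 = 22.5984
D_4 = 24.6323
D_5 = 26.8492
TV_5 = 27.1445/(0.095−0.011) = 323.1490
P₀ = Σ Dₜ/(1+r)ᵗ + TV_5/(1+r)^5 = 282.8027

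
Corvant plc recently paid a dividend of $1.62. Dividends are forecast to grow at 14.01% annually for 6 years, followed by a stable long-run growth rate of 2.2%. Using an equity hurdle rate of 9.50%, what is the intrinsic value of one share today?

Two-stage DDM. Project D₁…D_6 at 0.1401, terminal growth 0.022, discount at r = 0.095.
D_1 = 1.8470
D_2 = 2.1057
D_3 = 2.4007
D_4 = 2.7371
D_5 = 3.1205
D_6 = 3.5577
Terminal value at t=6: TV = D_7/(r−g) = 3.6360/(0.095−0.022) = 49.8082
P₀ = 1.8470/(1+0.095)^1 + 2.1057/(1+0.095)^2 + 2.4007/(1+0.095)^3 + 2.7371/(1+0.095)^4 + 3.1205/(1+0.095)^5 + 3.5577/(1+0.095)^6 + 49.8082/(1+0.095)^6 = 40.1160

$40.12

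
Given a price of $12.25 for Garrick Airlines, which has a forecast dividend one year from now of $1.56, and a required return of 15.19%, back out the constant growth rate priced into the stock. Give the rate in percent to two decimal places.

From P₀ = D₁/(r − g), the implied growth is g = r − D₁/P₀.
g = 0.1519 − 1.56/12.25 = 0.1519 − 0.12735 = 0.02455

2.46%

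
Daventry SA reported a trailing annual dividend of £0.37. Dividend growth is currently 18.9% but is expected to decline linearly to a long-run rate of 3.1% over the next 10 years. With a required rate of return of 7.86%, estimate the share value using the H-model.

H-model: P₀ = D₀[(1+g_L) + H(g_S−g_L)]/(r−g_L), with H = 10/2 = 5.
P₀ = 0.37 × [(1+0.031) + 5×(0.189−0.031)] / (0.0786−0.031)
   = 0.37 × 1.8210 / 0.0476 = 14.1548

£14.15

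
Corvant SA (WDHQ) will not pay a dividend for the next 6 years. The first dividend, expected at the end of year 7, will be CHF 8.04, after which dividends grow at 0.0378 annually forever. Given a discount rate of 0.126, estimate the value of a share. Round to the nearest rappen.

Deferred-dividend DDM. At t=6 the remaining stream is a growing perpetuity with first payment D_7 = 8.04.
V_6 = D_7/(r−g) = 8.04/(0.126−0.0378) = 91.1565
P₀ = V_6/(1+r)^6 = 91.1565/(1+0.126)^6 = 44.7257

CHF 44.73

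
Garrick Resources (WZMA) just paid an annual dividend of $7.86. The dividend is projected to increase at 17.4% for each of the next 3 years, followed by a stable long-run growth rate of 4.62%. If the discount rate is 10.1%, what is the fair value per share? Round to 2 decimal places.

$208.78

Two-stage DDM. Project D₁…D_3 at 0.174, terminal growth 0.0462, discount at r = 0.101.
D_1 = 9.2276
D_2 = 10.8332
D_3 = 12.7182
Terminal value at t=3: TV = D_4/(r−g) = 13.3058/(0.101−0.0462) = 242.8069
P₀ = 9.2276/(1+0.101)^1 + 10.8332/(1+0.101)^2 + 12.7182/(1+0.101)^3 + 242.8069/(1+0.101)^3 = 208.7752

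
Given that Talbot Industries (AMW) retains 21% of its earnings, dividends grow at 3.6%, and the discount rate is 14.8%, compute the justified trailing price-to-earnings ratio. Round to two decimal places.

Payout ratio b = 1 − 0.21 = 0.79.
Justified trailing P/E = b(1+g)/(r−g) = 0.79×(1+0.036)/(0.148−0.036) = 7.3075

7.31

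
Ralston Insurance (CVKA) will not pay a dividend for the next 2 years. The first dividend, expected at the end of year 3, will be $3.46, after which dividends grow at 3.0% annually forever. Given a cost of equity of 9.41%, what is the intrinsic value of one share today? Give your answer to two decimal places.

$45.09

Deferred-dividend DDM. At t=2 the remaining stream is a growing perpetuity with first payment D_3 = 3.46.
V_2 = D_3/(r−g) = 3.46/(0.0941−0.03) = 53.9782
P₀ = V_2/(1+r)^2 = 53.9782/(1+0.0941)^2 = 45.0925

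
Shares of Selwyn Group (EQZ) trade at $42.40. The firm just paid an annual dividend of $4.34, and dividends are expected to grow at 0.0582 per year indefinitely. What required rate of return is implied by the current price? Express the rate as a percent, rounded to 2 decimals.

16.65%

Rearranging the constant-growth DDM: r = D₁/P₀ + g.
D₁ = 4.34 × (1 + 0.0582) = 4.5926.
r = 4.5926 / 42.40 + 0.0582 = 0.10832 + 0.0582 = 0.16652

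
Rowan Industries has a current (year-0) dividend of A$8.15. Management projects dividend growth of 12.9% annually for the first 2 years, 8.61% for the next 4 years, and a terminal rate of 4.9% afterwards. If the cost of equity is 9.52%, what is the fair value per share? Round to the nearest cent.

Three-stage DDM. Project D₁…D_6; terminal Gordon value at t=6 with g = 0.049; discount at r = 0.0952.
D_1 = 9.2013
D_2 = 10.3883
D_3 = 11.2828
D_4 = 12.2542
D_5 = 13.3093
D_6 = 14.4552
TV_6 = 15.1635/(0.0952−0.049) = 328.2149
P₀ = Σ Dₜ/(1+r)ᵗ + TV_6/(1+r)^6 = 241.1863

A$241.19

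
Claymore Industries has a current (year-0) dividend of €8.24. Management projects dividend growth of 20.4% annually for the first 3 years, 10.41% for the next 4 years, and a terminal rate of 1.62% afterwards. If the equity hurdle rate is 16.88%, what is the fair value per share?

Three-stage DDM. Project D₁…D_7; terminal Gordon value at t=7 with g = 0.0162; discount at r = 0.1688.
D_1 = 9.9210
D_2 = 11.9448
D_3 = 14.3816
D_4 = 15.8787
D_5 = 17.5317
D_6 = 19.3567
D_7 = 21.3718
TV_7 = 21.7180/(0.1688−0.0162) = 142.3197
P₀ = Σ Dₜ/(1+r)ᵗ + TV_7/(1+r)^7 = 105.3121

€105.31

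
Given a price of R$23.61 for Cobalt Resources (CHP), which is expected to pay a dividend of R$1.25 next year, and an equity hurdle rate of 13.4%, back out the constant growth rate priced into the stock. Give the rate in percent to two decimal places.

From P₀ = D₁/(r − g), the implied growth is g = r − D₁/P₀.
g = 0.134 − 1.25/23.61 = 0.134 − 0.05294 = 0.08106

8.11%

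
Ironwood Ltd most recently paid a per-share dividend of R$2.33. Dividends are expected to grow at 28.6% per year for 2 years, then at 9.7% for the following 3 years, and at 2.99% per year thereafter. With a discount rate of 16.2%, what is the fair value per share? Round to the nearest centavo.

Three-stage DDM. Project D₁…D_5; terminal Gordon value at t=5 with g = 0.0299; discount at r = 0.162.
D_1 = 2.9964
D_2 = 3.8533
D_3 = 4.2271
D_4 = 4.6371
D_5 = 5.0870
TV_5 = 5.2391/(0.162−0.0299) = 39.6598
P₀ = Σ Dₜ/(1+r)ᵗ + TV_5/(1+r)^5 = 31.7919

R$31.79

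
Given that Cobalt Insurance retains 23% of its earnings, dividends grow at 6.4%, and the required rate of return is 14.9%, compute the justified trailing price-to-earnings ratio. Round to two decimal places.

9.64

Payout ratio b = 1 − 0.23 = 0.77.
Justified trailing P/E = b(1+g)/(r−g) = 0.77×(1+0.064)/(0.149−0.064) = 9.6386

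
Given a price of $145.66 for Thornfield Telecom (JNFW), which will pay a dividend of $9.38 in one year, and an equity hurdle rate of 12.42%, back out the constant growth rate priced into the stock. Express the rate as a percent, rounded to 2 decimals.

5.98%

From P₀ = D₁/(r − g), the implied growth is g = r − D₁/P₀.
g = 0.1242 − 9.38/145.66 = 0.1242 − 0.06440 = 0.05980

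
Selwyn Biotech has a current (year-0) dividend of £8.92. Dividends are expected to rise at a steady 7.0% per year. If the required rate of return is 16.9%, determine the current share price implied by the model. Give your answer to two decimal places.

Gordon growth model: P₀ = D₁/(r − g). D₁ = 8.92 × (1 + 0.07) = 9.5444.
P₀ = 9.5444 / (0.169 − 0.07) = 9.5444 / 0.099 = 96.4081

£96.41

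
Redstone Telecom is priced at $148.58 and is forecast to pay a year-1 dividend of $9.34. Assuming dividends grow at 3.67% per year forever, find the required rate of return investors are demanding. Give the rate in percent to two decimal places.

9.96%

Rearranging the constant-growth DDM: r = D₁/P₀ + g.
r = 9.3400 / 148.58 + 0.0367 = 0.06286 + 0.0367 = 0.09956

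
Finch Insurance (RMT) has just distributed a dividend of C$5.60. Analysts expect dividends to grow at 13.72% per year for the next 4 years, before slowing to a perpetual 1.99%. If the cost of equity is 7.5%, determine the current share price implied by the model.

C$155.64

Two-stage DDM. Project D₁…D_4 at 0.1372, terminal growth 0.0199, discount at r = 0.075.
D_1 = 6.3683
D_2 = 7.2421
D_3 = 8.2357
D_4 = 9.3656
Terminal value at t=4: TV = D_5/(r−g) = 9.5520/(0.075−0.0199) = 173.3570
P₀ = 6.3683/(1+0.075)^1 + 7.2421/(1+0.075)^2 + 8.2357/(1+0.075)^3 + 9.3656/(1+0.075)^4 + 173.3570/(1+0.075)^4 = 155.6430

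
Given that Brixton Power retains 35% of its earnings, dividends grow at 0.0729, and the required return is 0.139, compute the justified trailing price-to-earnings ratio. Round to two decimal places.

10.55

Payout ratio b = 1 − 0.35 = 0.65.
Justified trailing P/E = b(1+g)/(r−g) = 0.65×(1+0.0729)/(0.139−0.0729) = 10.5505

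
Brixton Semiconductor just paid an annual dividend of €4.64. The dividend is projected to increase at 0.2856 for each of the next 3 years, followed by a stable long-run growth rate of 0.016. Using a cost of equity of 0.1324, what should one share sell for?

€77.30

Two-stage DDM. Project D₁…D_3 at 0.2856, terminal growth 0.016, discount at r = 0.1324.
D_1 = 5.9652
D_2 = 7.6688
D_3 = 9.8591
Terminal value at t=3: TV = D_4/(r−g) = 10.0168/(0.1324−0.016) = 86.0550
P₀ = 5.9652/(1+0.1324)^1 + 7.6688/(1+0.1324)^2 + 9.8591/(1+0.1324)^3 + 86.0550/(1+0.1324)^3 = 77.2997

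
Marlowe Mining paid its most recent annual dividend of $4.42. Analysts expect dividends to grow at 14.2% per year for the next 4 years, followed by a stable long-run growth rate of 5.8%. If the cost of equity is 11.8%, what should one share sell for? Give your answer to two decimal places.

Two-stage DDM. Project D₁…D_4 at 0.142, terminal growth 0.058, discount at r = 0.118.
D_1 = 5.0476
D_2 = 5.7644
D_3 = 6.5830
D_4 = 7.5177
Terminal value at t=4: TV = D_5/(r−g) = 7.9538/(0.118−0.058) = 132.5626
P₀ = 5.0476/(1+0.118)^1 + 5.7644/(1+0.118)^2 + 6.5830/(1+0.118)^3 + 7.5177/(1+0.118)^4 + 132.5626/(1+0.118)^4 = 103.4998

$103.50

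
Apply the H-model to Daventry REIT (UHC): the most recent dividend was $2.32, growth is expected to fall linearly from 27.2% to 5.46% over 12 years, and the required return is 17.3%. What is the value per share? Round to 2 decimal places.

$46.22

H-model: P₀ = D₀[(1+g_L) + H(g_S−g_L)]/(r−g_L), with H = 12/2 = 6.
P₀ = 2.32 × [(1+0.0546) + 6×(0.272−0.0546)] / (0.173−0.0546)
   = 2.32 × 2.3590 / 0.1184 = 46.2236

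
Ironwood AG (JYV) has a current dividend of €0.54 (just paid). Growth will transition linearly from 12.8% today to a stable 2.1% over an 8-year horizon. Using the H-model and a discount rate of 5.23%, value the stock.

€25.00

H-model: P₀ = D₀[(1+g_L) + H(g_S−g_L)]/(r−g_L), with H = 8/2 = 4.
P₀ = 0.54 × [(1+0.021) + 4×(0.128−0.021)] / (0.0523−0.021)
   = 0.54 × 1.4490 / 0.0313 = 24.9987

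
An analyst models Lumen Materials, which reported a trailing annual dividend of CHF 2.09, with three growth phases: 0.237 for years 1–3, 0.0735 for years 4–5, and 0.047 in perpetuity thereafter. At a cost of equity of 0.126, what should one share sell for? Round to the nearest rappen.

CHF 46.13

Three-stage DDM. Project D₁…D_5; terminal Gordon value at t=5 with g = 0.047; discount at r = 0.126.
D_1 = 2.5853
D_2 = 3.1981
D_3 = 3.9560
D_4 = 4.2468
D_5 = 4.5589
TV_5 = 4.7732/(0.126−0.047) = 60.4198
P₀ = Σ Dₜ/(1+r)ᵗ + TV_5/(1+r)^5 = 46.1300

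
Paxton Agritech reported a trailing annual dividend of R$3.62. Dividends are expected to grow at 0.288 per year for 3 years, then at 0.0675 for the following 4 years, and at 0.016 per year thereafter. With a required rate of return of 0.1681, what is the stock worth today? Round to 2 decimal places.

Three-stage DDM. Project D₁…D_7; terminal Gordon value at t=7 with g = 0.016; discount at r = 0.1681.
D_1 = 4.6626
D_2 = 6.0054
D_3 = 7.7349
D_4 = 8.2570
D_5 = 8.8144
D_6 = 9.4094
D_7 = 10.0445
TV_7 = 10.2052/(0.1681−0.016) = 67.0953
P₀ = Σ Dₜ/(1+r)ᵗ + TV_7/(1+r)^7 = 51.4350

R$51.43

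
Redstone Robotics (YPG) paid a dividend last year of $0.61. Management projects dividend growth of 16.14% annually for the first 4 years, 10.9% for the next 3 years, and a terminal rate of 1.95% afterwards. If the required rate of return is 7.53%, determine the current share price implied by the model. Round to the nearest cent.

$22.26

Three-stage DDM. Project D₁…D_7; terminal Gordon value at t=7 with g = 0.0195; discount at r = 0.0753.
D_1 = 0.7085
D_2 = 0.8228
D_3 = 0.9556
D_4 = 1.1098
D_5 = 1.2308
D_6 = 1.3650
D_7 = 1.5137
TV_7 = 1.5433/(0.0753−0.0195) = 27.6570
P₀ = Σ Dₜ/(1+r)ᵗ + TV_7/(1+r)^7 = 22.2567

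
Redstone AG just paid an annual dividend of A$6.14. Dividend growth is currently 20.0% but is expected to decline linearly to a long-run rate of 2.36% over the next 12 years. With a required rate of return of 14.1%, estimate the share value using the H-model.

H-model: P₀ = D₀[(1+g_L) + H(g_S−g_L)]/(r−g_L), with H = 12/2 = 6.
P₀ = 6.14 × [(1+0.0236) + 6×(0.2−0.0236)] / (0.141−0.0236)
   = 6.14 × 2.0820 / 0.1174 = 108.8882

A$108.89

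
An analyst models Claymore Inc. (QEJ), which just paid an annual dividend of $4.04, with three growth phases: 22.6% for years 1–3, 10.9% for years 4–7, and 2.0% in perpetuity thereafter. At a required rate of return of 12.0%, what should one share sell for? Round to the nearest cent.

Three-stage DDM. Project D₁…D_7; terminal Gordon value at t=7 with g = 0.02; discount at r = 0.12.
D_1 = 4.9530
D_2 = 6.0724
D_3 = 7.4448
D_4 = 8.2563
D_5 = 9.1562
D_6 = 10.1542
D_7 = 11.2611
TV_7 = 11.4863/(0.12−0.02) = 114.8627
P₀ = Σ Dₜ/(1+r)ᵗ + TV_7/(1+r)^7 = 87.2013

$87.20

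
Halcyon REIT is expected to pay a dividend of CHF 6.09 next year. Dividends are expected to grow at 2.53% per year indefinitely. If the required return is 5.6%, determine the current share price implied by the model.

CHF 198.37

Gordon growth model: P₀ = D₁/(r − g), with D₁ = 6.09 given directly.
P₀ = 6.0900 / (0.056 − 0.0253) = 6.0900 / 0.0307 = 198.3713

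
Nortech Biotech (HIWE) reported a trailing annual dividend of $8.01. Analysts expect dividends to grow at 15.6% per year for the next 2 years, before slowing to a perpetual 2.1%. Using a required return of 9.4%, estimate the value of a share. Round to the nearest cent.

$142.50

Two-stage DDM. Project D₁…D_2 at 0.156, terminal growth 0.021, discount at r = 0.094.
D_1 = 9.2596
D_2 = 10.7041
Terminal value at t=2: TV = D_3/(r−g) = 10.9288/(0.094−0.021) = 149.7101
P₀ = 9.2596/(1+0.094)^1 + 10.7041/(1+0.094)^2 + 149.7101/(1+0.094)^2 = 142.4958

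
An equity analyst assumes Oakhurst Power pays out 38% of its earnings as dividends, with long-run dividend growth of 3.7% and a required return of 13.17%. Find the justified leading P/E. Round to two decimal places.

Justified leading P/E = b/(r−g) = 0.38/(0.1317−0.037) = 4.0127

4.01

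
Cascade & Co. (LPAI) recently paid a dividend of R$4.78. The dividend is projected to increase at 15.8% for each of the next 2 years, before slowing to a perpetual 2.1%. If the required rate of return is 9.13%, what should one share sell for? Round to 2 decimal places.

R$88.62

Two-stage DDM. Project D₁…D_2 at 0.158, terminal growth 0.021, discount at r = 0.0913.
D_1 = 5.5352
D_2 = 6.4098
Terminal value at t=2: TV = D_3/(r−g) = 6.5444/(0.0913−0.021) = 93.0927
P₀ = 5.5352/(1+0.0913)^1 + 6.4098/(1+0.0913)^2 + 93.0927/(1+0.0913)^2 = 88.6220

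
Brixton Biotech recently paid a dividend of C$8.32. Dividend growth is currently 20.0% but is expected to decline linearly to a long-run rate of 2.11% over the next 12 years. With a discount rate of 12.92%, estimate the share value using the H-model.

C$161.20

H-model: P₀ = D₀[(1+g_L) + H(g_S−g_L)]/(r−g_L), with H = 12/2 = 6.
P₀ = 8.32 × [(1+0.0211) + 6×(0.2−0.0211)] / (0.1292−0.0211)
   = 8.32 × 2.0945 / 0.1081 = 161.2048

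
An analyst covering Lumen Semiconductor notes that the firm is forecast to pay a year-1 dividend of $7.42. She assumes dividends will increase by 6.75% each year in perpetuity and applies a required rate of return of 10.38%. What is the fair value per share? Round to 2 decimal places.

Gordon growth model: P₀ = D₁/(r − g), with D₁ = 7.42 given directly.
P₀ = 7.4200 / (0.1038 − 0.0675) = 7.4200 / 0.0363 = 204.4077

$204.41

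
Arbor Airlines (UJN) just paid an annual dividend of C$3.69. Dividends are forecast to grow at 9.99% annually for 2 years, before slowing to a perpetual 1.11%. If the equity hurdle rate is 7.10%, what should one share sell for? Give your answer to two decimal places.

Two-stage DDM. Project D₁…D_2 at 0.0999, terminal growth 0.0111, discount at r = 0.071.
D_1 = 4.0586
D_2 = 4.4641
Terminal value at t=2: TV = D_3/(r−g) = 4.5136/(0.071−0.0111) = 75.3529
P₀ = 4.0586/(1+0.071)^1 + 4.4641/(1+0.071)^2 + 75.3529/(1+0.071)^2 = 73.3747

C$73.37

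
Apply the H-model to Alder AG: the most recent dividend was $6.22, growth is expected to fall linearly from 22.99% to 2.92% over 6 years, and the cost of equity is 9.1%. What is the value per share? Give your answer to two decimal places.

$164.19

H-model: P₀ = D₀[(1+g_L) + H(g_S−g_L)]/(r−g_L), with H = 6/2 = 3.
P₀ = 6.22 × [(1+0.0292) + 3×(0.2299−0.0292)] / (0.091−0.0292)
   = 6.22 × 1.6313 / 0.0618 = 164.1859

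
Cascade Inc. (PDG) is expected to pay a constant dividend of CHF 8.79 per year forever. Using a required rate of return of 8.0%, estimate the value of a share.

CHF 109.87

Zero-growth DDM (perpetuity): P₀ = D/r = 8.79 / 0.08 = 109.8750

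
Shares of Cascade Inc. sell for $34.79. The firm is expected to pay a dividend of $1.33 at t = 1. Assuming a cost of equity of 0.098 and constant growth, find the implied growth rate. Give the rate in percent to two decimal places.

From P₀ = D₁/(r − g), the implied growth is g = r − D₁/P₀.
g = 0.098 − 1.33/34.79 = 0.098 − 0.03823 = 0.05977

5.98%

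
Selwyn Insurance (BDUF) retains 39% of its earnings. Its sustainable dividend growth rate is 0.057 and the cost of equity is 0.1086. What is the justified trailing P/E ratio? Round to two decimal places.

12.50

Payout ratio b = 1 − 0.39 = 0.61.
Justified trailing P/E = b(1+g)/(r−g) = 0.61×(1+0.057)/(0.1086−0.057) = 12.4955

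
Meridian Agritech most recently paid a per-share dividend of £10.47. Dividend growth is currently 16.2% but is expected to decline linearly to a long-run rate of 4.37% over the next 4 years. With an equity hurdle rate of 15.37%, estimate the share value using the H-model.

£121.86

H-model: P₀ = D₀[(1+g_L) + H(g_S−g_L)]/(r−g_L), with H = 4/2 = 2.
P₀ = 10.47 × [(1+0.0437) + 2×(0.162−0.0437)] / (0.1537−0.0437)
   = 10.47 × 1.2803 / 0.11 = 121.8613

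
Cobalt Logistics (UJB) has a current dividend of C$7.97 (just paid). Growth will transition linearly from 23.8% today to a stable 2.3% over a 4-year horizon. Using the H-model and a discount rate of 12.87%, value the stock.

C$109.56

H-model: P₀ = D₀[(1+g_L) + H(g_S−g_L)]/(r−g_L), with H = 4/2 = 2.
P₀ = 7.97 × [(1+0.023) + 2×(0.238−0.023)] / (0.1287−0.023)
   = 7.97 × 1.4530 / 0.1057 = 109.5592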